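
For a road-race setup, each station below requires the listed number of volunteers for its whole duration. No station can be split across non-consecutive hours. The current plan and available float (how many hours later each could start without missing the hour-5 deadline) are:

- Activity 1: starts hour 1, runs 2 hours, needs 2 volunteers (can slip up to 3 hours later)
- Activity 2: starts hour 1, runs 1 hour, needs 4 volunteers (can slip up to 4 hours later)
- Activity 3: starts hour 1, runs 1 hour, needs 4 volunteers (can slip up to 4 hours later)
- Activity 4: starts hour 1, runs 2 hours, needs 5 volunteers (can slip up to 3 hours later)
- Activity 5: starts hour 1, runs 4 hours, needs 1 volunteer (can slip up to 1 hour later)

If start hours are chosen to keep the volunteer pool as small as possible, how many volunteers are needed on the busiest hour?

6

Early-start (Activity 1@1, Activity 2@1, Activity 3@1, Activity 4@1, Activity 5@1) gives peak 16: h1:16  h2:8  h3:1  h4:1  h5:0.
Shift Activity 3→3, Activity 4→4, Activity 5→2.
Schedule Activity 1@1, Activity 2@1, Activity 3@3, Activity 4@4, Activity 5@2: h1:6  h2:3  h3:5  h4:6  h5:6 — peak 6.
Total volunteer-hours = 26 over 5 hours ⇒ peak ≥ ⌈26/5⌉ = 6, so 6 is optimal.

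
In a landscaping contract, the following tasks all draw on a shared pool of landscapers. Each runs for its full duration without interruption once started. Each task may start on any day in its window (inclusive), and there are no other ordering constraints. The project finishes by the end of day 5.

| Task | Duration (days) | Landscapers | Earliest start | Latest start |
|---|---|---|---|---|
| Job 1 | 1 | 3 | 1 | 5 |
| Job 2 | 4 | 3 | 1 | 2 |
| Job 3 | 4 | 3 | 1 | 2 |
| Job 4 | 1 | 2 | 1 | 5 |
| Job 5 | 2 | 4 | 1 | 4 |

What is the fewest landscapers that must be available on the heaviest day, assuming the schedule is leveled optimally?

Early-start (Job 1@1, Job 2@1, Job 3@1, Job 4@1, Job 5@1) gives peak 15: d1:15  d2:10  d3:6  d4:6  d5:0.
Shift Job 4→2, Job 5→3.
Schedule Job 1@1, Job 2@1, Job 3@1, Job 4@2, Job 5@3: d1:9  d2:8  d3:10  d4:10  d5:0 — peak 10.

10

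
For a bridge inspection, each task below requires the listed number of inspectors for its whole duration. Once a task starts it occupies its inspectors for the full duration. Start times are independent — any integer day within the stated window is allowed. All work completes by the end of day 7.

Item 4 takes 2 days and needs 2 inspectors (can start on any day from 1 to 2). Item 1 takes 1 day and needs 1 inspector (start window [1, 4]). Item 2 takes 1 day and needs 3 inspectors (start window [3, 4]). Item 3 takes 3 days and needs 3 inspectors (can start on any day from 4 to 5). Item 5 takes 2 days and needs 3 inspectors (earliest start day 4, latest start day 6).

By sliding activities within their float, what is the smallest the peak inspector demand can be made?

Schedule Item 4@1, Item 1@1, Item 2@3, Item 3@4, Item 5@4: d1:3  d2:2  d3:3  d4:6  d5:6  d6:3  d7:0 — peak 6.

6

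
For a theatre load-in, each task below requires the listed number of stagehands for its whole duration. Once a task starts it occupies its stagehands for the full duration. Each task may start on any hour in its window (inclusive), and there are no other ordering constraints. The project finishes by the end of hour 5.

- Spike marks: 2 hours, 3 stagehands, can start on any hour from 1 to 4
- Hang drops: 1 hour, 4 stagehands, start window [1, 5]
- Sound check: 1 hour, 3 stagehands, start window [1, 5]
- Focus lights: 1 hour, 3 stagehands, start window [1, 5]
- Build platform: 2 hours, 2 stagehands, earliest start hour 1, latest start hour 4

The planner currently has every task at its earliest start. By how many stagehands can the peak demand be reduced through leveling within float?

Early-start peak: h1:15  h2:5  h3:0  h4:0  h5:0 ⇒ 15.
Leveled (Spike marks@1, Hang drops@3, Sound check@4, Focus lights@5, Build platform@1): h1:5  h2:5  h3:4  h4:3  h5:3 ⇒ 5.
Reduction 15 − 5 = 10.

10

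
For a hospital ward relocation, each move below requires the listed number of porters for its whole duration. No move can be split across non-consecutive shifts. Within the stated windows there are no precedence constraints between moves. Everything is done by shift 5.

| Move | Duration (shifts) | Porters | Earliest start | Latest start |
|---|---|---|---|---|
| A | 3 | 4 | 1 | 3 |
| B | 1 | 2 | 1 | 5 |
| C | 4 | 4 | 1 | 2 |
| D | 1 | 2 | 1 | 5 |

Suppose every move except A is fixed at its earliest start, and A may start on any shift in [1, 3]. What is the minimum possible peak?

A@1: s1:12  s2:8  s3:8  s4:4  s5:0 → peak 12
A@2: s1:8  s2:8  s3:8  s4:8  s5:0 → peak 8
A@3: s1:8  s2:4  s3:8  s4:8  s5:4 → peak 8
Best is A@2, peak 8.

8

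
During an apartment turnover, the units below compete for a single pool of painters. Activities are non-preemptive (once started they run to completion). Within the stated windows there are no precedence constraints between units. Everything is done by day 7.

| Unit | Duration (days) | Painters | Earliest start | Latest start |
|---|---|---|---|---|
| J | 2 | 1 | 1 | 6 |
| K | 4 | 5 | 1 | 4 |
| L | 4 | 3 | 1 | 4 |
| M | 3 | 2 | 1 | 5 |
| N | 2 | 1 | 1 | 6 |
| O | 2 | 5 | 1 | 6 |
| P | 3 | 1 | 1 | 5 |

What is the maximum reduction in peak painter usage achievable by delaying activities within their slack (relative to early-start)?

Early-start peak: d1:18  d2:18  d3:11  d4:8  d5:0  d6:0  d7:0 ⇒ 18.
Leveled (J@1, K@1, L@1, M@5, N@3, O@5, P@5): d1:9  d2:9  d3:9  d4:9  d5:8  d6:8  d7:3 ⇒ 9.
Reduction 18 − 9 = 9.

9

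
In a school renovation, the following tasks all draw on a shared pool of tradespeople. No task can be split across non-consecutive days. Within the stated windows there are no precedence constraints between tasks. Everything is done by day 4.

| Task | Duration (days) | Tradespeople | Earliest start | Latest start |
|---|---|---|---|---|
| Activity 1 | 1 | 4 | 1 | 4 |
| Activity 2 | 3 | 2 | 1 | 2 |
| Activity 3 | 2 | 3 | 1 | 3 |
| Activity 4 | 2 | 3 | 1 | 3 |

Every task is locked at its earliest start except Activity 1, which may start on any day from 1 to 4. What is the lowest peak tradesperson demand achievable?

Activity 1@1: d1:12  d2:8  d3:2  d4:0 → peak 12
Activity 1@2: d1:8  d2:12  d3:2  d4:0 → peak 12
Activity 1@3: d1:8  d2:8  d3:6  d4:0 → peak 8
Activity 1@4: d1:8  d2:8  d3:2  d4:4 → peak 8
Best is Activity 1@3, peak 8.

8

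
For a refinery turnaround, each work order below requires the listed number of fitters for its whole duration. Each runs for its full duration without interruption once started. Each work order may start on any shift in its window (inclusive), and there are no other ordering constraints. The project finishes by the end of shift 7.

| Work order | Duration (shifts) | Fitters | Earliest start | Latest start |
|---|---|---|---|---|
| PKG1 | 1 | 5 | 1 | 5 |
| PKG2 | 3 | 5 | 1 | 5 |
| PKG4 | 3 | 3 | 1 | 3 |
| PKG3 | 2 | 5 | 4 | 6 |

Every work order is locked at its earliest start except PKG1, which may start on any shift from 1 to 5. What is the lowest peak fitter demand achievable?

10

PKG1@1: s1:13  s2:8  s3:8  s4:5  s5:5  s6:0  s7:0 → peak 13
PKG1@2: s1:8  s2:13  s3:8  s4:5  s5:5  s6:0  s7:0 → peak 13
PKG1@3: s1:8  s2:8  s3:13  s4:5  s5:5  s6:0  s7:0 → peak 13
PKG1@4: s1:8  s2:8  s3:8  s4:10  s5:5  s6:0  s7:0 → peak 10
PKG1@5: s1:8  s2:8  s3:8  s4:5  s5:10  s6:0  s7:0 → peak 10
Best is PKG1@4, peak 10.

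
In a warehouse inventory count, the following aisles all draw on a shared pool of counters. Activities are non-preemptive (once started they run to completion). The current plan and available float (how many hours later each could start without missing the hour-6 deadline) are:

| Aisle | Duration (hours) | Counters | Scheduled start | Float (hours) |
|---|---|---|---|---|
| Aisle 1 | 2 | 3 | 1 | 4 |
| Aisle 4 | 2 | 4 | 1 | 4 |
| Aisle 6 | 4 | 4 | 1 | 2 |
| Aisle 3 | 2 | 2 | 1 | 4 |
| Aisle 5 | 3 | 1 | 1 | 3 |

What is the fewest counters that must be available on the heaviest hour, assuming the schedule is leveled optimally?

7

Early-start (Aisle 1@1, Aisle 4@1, Aisle 6@1, Aisle 3@1, Aisle 5@1) gives peak 14: h1:14  h2:14  h3:5  h4:4  h5:0  h6:0.
Shift Aisle 6→3, Aisle 3→3, Aisle 5→3.
Schedule Aisle 1@1, Aisle 4@1, Aisle 6@3, Aisle 3@3, Aisle 5@3: h1:7  h2:7  h3:7  h4:7  h5:5  h6:4 — peak 7.
Total counter-hours = 37 over 6 hours ⇒ peak ≥ ⌈37/6⌉ = 7, so 7 is optimal.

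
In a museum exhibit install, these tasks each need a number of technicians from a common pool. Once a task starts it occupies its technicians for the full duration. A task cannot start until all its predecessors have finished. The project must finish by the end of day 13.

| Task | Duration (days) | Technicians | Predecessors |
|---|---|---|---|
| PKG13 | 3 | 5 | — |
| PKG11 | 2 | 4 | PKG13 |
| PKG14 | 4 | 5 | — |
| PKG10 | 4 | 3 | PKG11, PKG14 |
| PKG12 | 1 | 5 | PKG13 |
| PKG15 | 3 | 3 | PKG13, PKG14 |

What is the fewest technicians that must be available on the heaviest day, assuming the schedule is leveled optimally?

8

Early-start (PKG13@1, PKG11@4, PKG14@1, PKG10@6, PKG12@4, PKG15@5) gives peak 14: d1:10  d2:10  d3:10  d4:14  d5:7  d6:6  d7:6  d8:3  d9:3  d10:0  d11:0  d12:0  d13:0.
Shift PKG14→6, PKG10→10, PKG12→10, PKG15→11.
Schedule PKG13@1, PKG11@4, PKG14@6, PKG10@10, PKG12@10, PKG15@11: d1:5  d2:5  d3:5  d4:4  d5:4  d6:5  d7:5  d8:5  d9:5  d10:8  d11:6  d12:6  d13:6 — peak 8.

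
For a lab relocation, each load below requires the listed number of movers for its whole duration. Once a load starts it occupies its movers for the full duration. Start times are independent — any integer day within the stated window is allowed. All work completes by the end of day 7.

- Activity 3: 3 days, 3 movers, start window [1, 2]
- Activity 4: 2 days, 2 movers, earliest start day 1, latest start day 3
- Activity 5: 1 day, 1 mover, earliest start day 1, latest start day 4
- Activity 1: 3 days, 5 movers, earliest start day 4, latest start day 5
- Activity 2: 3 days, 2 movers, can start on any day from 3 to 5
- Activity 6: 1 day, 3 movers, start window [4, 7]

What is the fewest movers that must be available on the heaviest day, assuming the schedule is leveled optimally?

7

Early-start (Activity 3@1, Activity 4@1, Activity 5@1, Activity 1@4, Activity 2@3, Activity 6@4) gives peak 10: d1:6  d2:5  d3:5  d4:10  d5:7  d6:5  d7:0.
Shift Activity 6→7.
Schedule Activity 3@1, Activity 4@1, Activity 5@1, Activity 1@4, Activity 2@3, Activity 6@7: d1:6  d2:5  d3:5  d4:7  d5:7  d6:5  d7:3 — peak 7.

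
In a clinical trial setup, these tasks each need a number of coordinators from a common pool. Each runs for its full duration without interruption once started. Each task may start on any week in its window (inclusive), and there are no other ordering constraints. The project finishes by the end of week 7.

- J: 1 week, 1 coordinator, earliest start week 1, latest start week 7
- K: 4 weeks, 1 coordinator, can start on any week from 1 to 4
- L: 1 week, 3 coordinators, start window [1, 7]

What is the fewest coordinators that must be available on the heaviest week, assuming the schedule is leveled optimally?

3

Early-start (J@1, K@1, L@1) gives peak 5: w1:5  w2:1  w3:1  w4:1  w5:0  w6:0  w7:0.
Shift L→5.
Schedule J@1, K@1, L@5: w1:2  w2:1  w3:1  w4:1  w5:3  w6:0  w7:0 — peak 3.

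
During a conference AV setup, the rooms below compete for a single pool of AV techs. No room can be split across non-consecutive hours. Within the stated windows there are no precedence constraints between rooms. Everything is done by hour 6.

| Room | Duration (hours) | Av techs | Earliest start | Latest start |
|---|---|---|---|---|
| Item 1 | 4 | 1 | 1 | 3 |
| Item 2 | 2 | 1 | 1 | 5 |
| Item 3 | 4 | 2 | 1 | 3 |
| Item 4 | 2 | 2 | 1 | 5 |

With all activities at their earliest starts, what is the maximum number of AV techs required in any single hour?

6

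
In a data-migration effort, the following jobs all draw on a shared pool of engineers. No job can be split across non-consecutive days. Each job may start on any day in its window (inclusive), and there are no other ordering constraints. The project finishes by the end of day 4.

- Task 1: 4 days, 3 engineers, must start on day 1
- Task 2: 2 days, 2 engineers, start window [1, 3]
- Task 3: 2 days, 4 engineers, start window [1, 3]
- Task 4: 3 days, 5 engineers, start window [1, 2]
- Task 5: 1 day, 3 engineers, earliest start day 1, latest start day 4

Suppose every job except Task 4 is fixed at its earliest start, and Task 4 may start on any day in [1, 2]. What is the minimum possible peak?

Task 4@1: d1:17  d2:14  d3:8  d4:3 → peak 17
Task 4@2: d1:12  d2:14  d3:8  d4:8 → peak 14
Best is Task 4@2, peak 14.

14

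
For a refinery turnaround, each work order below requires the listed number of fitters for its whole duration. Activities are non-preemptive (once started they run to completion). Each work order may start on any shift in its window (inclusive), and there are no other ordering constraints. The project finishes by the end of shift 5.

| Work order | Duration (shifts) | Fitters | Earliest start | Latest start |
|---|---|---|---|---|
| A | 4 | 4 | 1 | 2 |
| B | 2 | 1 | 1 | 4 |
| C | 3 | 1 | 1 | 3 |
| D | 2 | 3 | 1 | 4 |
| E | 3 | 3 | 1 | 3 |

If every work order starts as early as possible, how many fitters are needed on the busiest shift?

Early-start schedule: A@1, B@1, C@1, D@1, E@1.
Load per shift: shift 1: 12, shift 2: 12, shift 3: 8, shift 4: 4, shift 5: 0.
Peak is 12.

12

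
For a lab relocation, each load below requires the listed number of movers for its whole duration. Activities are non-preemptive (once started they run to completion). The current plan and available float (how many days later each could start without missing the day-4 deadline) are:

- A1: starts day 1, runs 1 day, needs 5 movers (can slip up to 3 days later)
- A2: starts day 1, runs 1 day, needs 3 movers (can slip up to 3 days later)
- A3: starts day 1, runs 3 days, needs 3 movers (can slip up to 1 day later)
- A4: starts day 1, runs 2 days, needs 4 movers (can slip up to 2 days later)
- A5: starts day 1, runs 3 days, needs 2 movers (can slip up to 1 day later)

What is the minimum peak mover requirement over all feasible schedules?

9

Early-start (A1@1, A2@1, A3@1, A4@1, A5@1) gives peak 17: d1:17  d2:9  d3:5  d4:0.
Shift A3→2, A4→2, A5→2.
Schedule A1@1, A2@1, A3@2, A4@2, A5@2: d1:8  d2:9  d3:9  d4:5 — peak 9.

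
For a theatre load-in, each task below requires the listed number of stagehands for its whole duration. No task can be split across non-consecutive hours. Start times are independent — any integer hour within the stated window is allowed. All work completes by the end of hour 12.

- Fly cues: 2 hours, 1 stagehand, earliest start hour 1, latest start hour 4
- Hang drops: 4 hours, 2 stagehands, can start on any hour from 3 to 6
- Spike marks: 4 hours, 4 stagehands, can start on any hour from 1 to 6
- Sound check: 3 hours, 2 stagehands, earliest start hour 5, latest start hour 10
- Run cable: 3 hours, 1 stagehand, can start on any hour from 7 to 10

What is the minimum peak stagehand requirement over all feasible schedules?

5

Early-start (Fly cues@1, Hang drops@3, Spike marks@1, Sound check@5, Run cable@7) gives peak 6: h1:5  h2:5  h3:6  h4:6  h5:4  h6:4  h7:3  h8:1  h9:1  h10:0  h11:0  h12:0.
Shift Hang drops→5.
Schedule Fly cues@1, Hang drops@5, Spike marks@1, Sound check@5, Run cable@7: h1:5  h2:5  h3:4  h4:4  h5:4  h6:4  h7:5  h8:3  h9:1  h10:0  h11:0  h12:0 — peak 5.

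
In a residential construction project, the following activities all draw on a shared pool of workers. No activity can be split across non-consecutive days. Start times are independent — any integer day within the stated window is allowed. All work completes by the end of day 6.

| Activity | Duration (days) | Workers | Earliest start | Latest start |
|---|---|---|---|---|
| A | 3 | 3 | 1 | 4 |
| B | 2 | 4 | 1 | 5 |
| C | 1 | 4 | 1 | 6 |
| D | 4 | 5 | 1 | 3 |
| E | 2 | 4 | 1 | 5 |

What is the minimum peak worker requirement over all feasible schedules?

Early-start (A@1, B@1, C@1, D@1, E@1) gives peak 20: d1:20  d2:16  d3:8  d4:5  d5:0  d6:0.
Shift C→4, D→3, E→5.
Schedule A@1, B@1, C@4, D@3, E@5: d1:7  d2:7  d3:8  d4:9  d5:9  d6:9 — peak 9.
Total worker-days = 49 over 6 days ⇒ peak ≥ ⌈49/6⌉ = 9, so 9 is optimal.

9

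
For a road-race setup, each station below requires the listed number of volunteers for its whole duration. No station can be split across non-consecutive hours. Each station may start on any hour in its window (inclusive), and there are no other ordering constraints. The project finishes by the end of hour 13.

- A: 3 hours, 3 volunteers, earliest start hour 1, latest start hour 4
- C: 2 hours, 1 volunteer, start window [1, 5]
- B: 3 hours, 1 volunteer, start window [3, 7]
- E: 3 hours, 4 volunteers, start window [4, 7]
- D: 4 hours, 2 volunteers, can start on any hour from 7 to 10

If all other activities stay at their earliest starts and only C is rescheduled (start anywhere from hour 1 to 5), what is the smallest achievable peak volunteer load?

5

C@1: h1:4  h2:4  h3:4  h4:5  h5:5  h6:4  h7:2  h8:2  h9:2  h10:2  h11:0  h12:0  h13:0 → peak 5
C@2: h1:3  h2:4  h3:5  h4:5  h5:5  h6:4  h7:2  h8:2  h9:2  h10:2  h11:0  h12:0  h13:0 → peak 5
C@3: h1:3  h2:3  h3:5  h4:6  h5:5  h6:4  h7:2  h8:2  h9:2  h10:2  h11:0  h12:0  h13:0 → peak 6
C@4: h1:3  h2:3  h3:4  h4:6  h5:6  h6:4  h7:2  h8:2  h9:2  h10:2  h11:0  h12:0  h13:0 → peak 6
C@5: h1:3  h2:3  h3:4  h4:5  h5:6  h6:5  h7:2  h8:2  h9:2  h10:2  h11:0  h12:0  h13:0 → peak 6
Best is C@1, peak 5.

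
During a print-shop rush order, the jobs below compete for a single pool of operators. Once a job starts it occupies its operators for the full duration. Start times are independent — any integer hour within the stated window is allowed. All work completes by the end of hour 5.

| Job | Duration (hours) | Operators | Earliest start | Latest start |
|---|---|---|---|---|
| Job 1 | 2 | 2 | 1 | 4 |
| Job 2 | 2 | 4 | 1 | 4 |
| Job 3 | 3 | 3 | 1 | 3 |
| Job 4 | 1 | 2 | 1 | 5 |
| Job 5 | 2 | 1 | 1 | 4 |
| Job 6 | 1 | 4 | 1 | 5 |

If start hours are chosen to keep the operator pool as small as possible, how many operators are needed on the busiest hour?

7

Early-start (Job 1@1, Job 2@1, Job 3@1, Job 4@1, Job 5@1, Job 6@1) gives peak 16: h1:16  h2:10  h3:3  h4:0  h5:0.
Shift Job 3→3, Job 4→3, Job 6→4.
Schedule Job 1@1, Job 2@1, Job 3@3, Job 4@3, Job 5@1, Job 6@4: h1:7  h2:7  h3:5  h4:7  h5:3 — peak 7.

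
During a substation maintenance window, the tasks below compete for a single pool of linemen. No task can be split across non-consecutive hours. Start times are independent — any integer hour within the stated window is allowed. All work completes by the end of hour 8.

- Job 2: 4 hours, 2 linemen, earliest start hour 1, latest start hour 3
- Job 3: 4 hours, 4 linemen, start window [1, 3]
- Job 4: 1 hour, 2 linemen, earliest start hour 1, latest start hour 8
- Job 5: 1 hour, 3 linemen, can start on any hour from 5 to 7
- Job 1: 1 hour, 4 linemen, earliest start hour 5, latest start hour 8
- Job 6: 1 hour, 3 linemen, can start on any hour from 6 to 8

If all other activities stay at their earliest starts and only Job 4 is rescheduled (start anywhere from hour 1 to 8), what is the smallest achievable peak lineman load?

Job 4@1: h1:8  h2:6  h3:6  h4:6  h5:7  h6:3  h7:0  h8:0 → peak 8
Job 4@2: h1:6  h2:8  h3:6  h4:6  h5:7  h6:3  h7:0  h8:0 → peak 8
Job 4@3: h1:6  h2:6  h3:8  h4:6  h5:7  h6:3  h7:0  h8:0 → peak 8
Job 4@4: h1:6  h2:6  h3:6  h4:8  h5:7  h6:3  h7:0  h8:0 → peak 8
Job 4@5: h1:6  h2:6  h3:6  h4:6  h5:9  h6:3  h7:0  h8:0 → peak 9
Job 4@6: h1:6  h2:6  h3:6  h4:6  h5:7  h6:5  h7:0  h8:0 → peak 7
Job 4@7: h1:6  h2:6  h3:6  h4:6  h5:7  h6:3  h7:2  h8:0 → peak 7
Job 4@8: h1:6  h2:6  h3:6  h4:6  h5:7  h6:3  h7:0  h8:2 → peak 7
Best is Job 4@6, peak 7.

7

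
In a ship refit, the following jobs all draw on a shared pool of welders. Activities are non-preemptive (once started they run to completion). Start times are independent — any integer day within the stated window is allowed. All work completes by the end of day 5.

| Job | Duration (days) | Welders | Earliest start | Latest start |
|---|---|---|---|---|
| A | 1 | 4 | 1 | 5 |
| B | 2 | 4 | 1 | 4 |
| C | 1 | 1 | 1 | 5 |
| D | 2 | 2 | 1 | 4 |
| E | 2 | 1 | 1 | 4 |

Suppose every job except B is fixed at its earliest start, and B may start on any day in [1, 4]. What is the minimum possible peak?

8

B@1: d1:12  d2:7  d3:0  d4:0  d5:0 → peak 12
B@2: d1:8  d2:7  d3:4  d4:0  d5:0 → peak 8
B@3: d1:8  d2:3  d3:4  d4:4  d5:0 → peak 8
B@4: d1:8  d2:3  d3:0  d4:4  d5:4 → peak 8
Best is B@2, peak 8.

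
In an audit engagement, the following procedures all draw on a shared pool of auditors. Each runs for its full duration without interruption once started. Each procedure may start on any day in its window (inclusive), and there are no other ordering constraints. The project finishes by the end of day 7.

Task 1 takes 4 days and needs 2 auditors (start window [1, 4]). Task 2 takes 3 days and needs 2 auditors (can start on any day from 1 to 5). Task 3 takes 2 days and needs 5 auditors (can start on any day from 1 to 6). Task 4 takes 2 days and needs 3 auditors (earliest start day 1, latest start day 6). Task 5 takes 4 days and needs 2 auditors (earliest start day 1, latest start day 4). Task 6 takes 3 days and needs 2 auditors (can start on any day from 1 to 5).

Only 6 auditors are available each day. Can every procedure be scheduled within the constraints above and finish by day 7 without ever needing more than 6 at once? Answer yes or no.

no

Total auditor-days = 44; over 7 days the average is 44/7 > 6, so some day must exceed 6.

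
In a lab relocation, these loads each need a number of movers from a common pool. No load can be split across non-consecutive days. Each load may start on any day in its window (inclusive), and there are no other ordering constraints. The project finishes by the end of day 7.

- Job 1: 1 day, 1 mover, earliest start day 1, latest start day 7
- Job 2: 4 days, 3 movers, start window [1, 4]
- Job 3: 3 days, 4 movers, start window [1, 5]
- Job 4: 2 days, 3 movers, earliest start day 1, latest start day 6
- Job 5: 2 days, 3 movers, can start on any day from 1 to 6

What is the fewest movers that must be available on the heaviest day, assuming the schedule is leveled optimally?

Early-start (Job 1@1, Job 2@1, Job 3@1, Job 4@1, Job 5@1) gives peak 14: d1:14  d2:13  d3:7  d4:3  d5:0  d6:0  d7:0.
Shift Job 2→4, Job 4→4, Job 5→6.
Schedule Job 1@1, Job 2@4, Job 3@1, Job 4@4, Job 5@6: d1:5  d2:4  d3:4  d4:6  d5:6  d6:6  d7:6 — peak 6.
Total mover-days = 37 over 7 days ⇒ peak ≥ ⌈37/7⌉ = 6, so 6 is optimal.

6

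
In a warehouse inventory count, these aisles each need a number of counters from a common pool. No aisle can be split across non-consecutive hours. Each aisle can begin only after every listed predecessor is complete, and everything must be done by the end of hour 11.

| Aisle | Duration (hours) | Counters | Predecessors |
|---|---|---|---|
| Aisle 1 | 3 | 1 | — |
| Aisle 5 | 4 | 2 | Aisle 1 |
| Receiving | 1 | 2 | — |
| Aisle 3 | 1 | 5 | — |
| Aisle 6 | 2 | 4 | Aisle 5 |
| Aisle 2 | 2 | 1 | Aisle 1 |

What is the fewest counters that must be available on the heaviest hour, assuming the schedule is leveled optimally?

5

Early-start (Aisle 1@1, Aisle 5@4, Receiving@1, Aisle 3@1, Aisle 6@8, Aisle 2@4) gives peak 8: h1:8  h2:1  h3:1  h4:3  h5:3  h6:2  h7:2  h8:4  h9:4  h10:0  h11:0.
Shift Aisle 3→8, Aisle 6→9.
Schedule Aisle 1@1, Aisle 5@4, Receiving@1, Aisle 3@8, Aisle 6@9, Aisle 2@4: h1:3  h2:1  h3:1  h4:3  h5:3  h6:2  h7:2  h8:5  h9:4  h10:4  h11:0 — peak 5.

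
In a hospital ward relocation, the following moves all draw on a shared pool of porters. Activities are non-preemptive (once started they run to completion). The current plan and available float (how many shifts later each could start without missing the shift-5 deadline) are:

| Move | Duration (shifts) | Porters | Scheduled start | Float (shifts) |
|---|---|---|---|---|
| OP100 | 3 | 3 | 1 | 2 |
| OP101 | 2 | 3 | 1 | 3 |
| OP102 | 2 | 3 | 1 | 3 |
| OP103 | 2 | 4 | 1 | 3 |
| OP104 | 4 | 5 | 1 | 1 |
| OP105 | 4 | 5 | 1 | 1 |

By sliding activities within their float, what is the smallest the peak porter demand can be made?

Early-start (OP100@1, OP101@1, OP102@1, OP103@1, OP104@1, OP105@1) gives peak 23: s1:23  s2:23  s3:13  s4:10  s5:0.
Shift OP102→3, OP103→4.
Schedule OP100@1, OP101@1, OP102@3, OP103@4, OP104@1, OP105@1: s1:16  s2:16  s3:16  s4:17  s5:4 — peak 17.

17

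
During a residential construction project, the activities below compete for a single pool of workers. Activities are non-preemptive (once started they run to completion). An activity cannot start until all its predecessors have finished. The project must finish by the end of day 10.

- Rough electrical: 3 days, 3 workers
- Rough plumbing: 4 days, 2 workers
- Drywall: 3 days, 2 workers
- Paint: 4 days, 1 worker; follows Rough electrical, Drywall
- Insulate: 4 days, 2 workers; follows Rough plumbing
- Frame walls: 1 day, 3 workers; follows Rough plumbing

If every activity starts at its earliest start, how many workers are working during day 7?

At early start, day 7 has: Paint, Insulate.
Demand: 1 + 2 = 3.

3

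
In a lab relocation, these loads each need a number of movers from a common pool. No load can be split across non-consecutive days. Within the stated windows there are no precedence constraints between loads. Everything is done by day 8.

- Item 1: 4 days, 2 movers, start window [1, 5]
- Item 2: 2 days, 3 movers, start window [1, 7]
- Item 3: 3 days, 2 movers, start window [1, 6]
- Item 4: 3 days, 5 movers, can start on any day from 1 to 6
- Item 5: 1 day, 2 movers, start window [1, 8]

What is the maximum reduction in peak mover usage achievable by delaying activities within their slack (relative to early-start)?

9

Early-start peak: d1:14  d2:12  d3:9  d4:2  d5:0  d6:0  d7:0  d8:0 ⇒ 14.
Leveled (Item 1@1, Item 2@1, Item 3@3, Item 4@6, Item 5@5): d1:5  d2:5  d3:4  d4:4  d5:4  d6:5  d7:5  d8:5 ⇒ 5.
Reduction 14 − 5 = 9.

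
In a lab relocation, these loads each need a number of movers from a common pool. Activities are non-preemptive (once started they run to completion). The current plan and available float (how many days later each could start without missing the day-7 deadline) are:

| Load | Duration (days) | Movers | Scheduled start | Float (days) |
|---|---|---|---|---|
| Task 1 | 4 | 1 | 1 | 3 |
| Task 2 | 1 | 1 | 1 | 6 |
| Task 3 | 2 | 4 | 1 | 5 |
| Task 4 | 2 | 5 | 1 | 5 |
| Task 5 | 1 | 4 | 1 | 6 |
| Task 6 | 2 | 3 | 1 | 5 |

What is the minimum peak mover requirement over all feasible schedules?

5

Early-start (Task 1@1, Task 2@1, Task 3@1, Task 4@1, Task 5@1, Task 6@1) gives peak 18: d1:18  d2:13  d3:1  d4:1  d5:0  d6:0  d7:0.
Shift Task 3→3, Task 4→5, Task 5→7.
Schedule Task 1@1, Task 2@1, Task 3@3, Task 4@5, Task 5@7, Task 6@1: d1:5  d2:4  d3:5  d4:5  d5:5  d6:5  d7:4 — peak 5.
Total mover-days = 33 over 7 days ⇒ peak ≥ ⌈33/7⌉ = 5, so 5 is optimal.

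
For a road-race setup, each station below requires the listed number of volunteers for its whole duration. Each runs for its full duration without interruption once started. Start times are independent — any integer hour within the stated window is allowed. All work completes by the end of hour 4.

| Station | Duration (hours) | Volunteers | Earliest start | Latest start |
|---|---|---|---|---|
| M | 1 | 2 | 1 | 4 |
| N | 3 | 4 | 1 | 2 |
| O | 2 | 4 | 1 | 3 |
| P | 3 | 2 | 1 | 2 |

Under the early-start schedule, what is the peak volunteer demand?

Early-start schedule: M@1, N@1, O@1, P@1.
Load per hour: hour 1: 12, hour 2: 10, hour 3: 6, hour 4: 0.
Peak is 12.

12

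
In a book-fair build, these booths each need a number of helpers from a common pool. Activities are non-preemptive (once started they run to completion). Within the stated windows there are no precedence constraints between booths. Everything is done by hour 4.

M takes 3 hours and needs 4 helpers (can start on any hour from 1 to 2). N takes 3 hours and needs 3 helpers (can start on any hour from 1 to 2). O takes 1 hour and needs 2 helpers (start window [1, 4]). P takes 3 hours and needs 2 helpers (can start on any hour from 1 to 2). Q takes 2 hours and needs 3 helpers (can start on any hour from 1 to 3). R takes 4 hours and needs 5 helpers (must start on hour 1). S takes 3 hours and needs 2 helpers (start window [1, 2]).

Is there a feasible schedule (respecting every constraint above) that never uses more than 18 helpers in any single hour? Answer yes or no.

no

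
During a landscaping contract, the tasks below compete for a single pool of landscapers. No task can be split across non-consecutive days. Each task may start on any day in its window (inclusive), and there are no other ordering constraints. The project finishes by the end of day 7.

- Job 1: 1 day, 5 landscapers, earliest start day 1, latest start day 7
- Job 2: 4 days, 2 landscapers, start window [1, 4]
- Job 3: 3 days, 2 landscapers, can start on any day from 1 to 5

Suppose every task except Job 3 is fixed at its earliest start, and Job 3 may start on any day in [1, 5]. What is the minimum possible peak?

Job 3@1: d1:9  d2:4  d3:4  d4:2  d5:0  d6:0  d7:0 → peak 9
Job 3@2: d1:7  d2:4  d3:4  d4:4  d5:0  d6:0  d7:0 → peak 7
Job 3@3: d1:7  d2:2  d3:4  d4:4  d5:2  d6:0  d7:0 → peak 7
Job 3@4: d1:7  d2:2  d3:2  d4:4  d5:2  d6:2  d7:0 → peak 7
Job 3@5: d1:7  d2:2  d3:2  d4:2  d5:2  d6:2  d7:2 → peak 7
Best is Job 3@2, peak 7.

7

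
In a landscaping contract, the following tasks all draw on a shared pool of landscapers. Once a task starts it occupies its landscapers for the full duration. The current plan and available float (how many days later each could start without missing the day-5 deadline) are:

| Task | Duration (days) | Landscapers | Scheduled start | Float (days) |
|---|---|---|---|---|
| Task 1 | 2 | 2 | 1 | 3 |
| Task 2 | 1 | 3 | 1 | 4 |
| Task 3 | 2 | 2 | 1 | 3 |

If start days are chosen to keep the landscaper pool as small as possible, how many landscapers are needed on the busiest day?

Early-start (Task 1@1, Task 2@1, Task 3@1) gives peak 7: d1:7  d2:4  d3:0  d4:0  d5:0.
Shift Task 2→3, Task 3→4.
Schedule Task 1@1, Task 2@3, Task 3@4: d1:2  d2:2  d3:3  d4:2  d5:2 — peak 3.
Total landscaper-days = 11 over 5 days ⇒ peak ≥ ⌈11/5⌉ = 3, so 3 is optimal.

3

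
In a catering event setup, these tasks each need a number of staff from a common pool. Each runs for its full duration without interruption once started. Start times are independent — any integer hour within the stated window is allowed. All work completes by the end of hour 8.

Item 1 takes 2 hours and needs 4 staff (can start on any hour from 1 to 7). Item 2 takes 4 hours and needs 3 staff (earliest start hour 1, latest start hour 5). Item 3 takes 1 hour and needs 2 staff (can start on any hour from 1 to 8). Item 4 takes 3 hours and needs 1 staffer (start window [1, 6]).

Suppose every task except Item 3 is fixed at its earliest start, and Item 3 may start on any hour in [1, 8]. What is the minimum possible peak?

Item 3@1: h1:10  h2:8  h3:4  h4:3  h5:0  h6:0  h7:0  h8:0 → peak 10
Item 3@2: h1:8  h2:10  h3:4  h4:3  h5:0  h6:0  h7:0  h8:0 → peak 10
Item 3@3: h1:8  h2:8  h3:6  h4:3  h5:0  h6:0  h7:0  h8:0 → peak 8
Item 3@4: h1:8  h2:8  h3:4  h4:5  h5:0  h6:0  h7:0  h8:0 → peak 8
Item 3@5: h1:8  h2:8  h3:4  h4:3  h5:2  h6:0  h7:0  h8:0 → peak 8
Item 3@6: h1:8  h2:8  h3:4  h4:3  h5:0  h6:2  h7:0  h8:0 → peak 8
Item 3@7: h1:8  h2:8  h3:4  h4:3  h5:0  h6:0  h7:2  h8:0 → peak 8
Item 3@8: h1:8  h2:8  h3:4  h4:3  h5:0  h6:0  h7:0  h8:2 → peak 8
Best is Item 3@3, peak 8.

8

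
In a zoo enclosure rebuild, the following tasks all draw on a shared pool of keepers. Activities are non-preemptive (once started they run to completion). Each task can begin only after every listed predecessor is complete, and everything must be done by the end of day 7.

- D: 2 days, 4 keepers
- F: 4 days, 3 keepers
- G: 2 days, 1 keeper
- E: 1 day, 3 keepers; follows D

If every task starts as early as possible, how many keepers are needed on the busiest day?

8

Early-start schedule: D@1, F@1, G@1, E@3.
Load per day: day 1: 8, day 2: 8, day 3: 6, day 4: 3, day 5: 0, day 6: 0, day 7: 0.
Peak is 8.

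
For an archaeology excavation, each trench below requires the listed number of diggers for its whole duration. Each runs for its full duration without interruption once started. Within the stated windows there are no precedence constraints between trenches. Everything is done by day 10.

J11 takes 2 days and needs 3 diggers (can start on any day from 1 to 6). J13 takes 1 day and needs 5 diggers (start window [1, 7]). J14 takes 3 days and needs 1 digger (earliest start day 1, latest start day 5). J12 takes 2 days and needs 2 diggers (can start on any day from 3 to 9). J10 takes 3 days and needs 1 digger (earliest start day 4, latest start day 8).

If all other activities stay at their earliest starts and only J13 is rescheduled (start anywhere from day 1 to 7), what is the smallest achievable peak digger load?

5

J13@1: d1:9  d2:4  d3:3  d4:3  d5:1  d6:1  d7:0  d8:0  d9:0  d10:0 → peak 9
J13@2: d1:4  d2:9  d3:3  d4:3  d5:1  d6:1  d7:0  d8:0  d9:0  d10:0 → peak 9
J13@3: d1:4  d2:4  d3:8  d4:3  d5:1  d6:1  d7:0  d8:0  d9:0  d10:0 → peak 8
J13@4: d1:4  d2:4  d3:3  d4:8  d5:1  d6:1  d7:0  d8:0  d9:0  d10:0 → peak 8
J13@5: d1:4  d2:4  d3:3  d4:3  d5:6  d6:1  d7:0  d8:0  d9:0  d10:0 → peak 6
J13@6: d1:4  d2:4  d3:3  d4:3  d5:1  d6:6  d7:0  d8:0  d9:0  d10:0 → peak 6
J13@7: d1:4  d2:4  d3:3  d4:3  d5:1  d6:1  d7:5  d8:0  d9:0  d10:0 → peak 5
Best is J13@7, peak 5.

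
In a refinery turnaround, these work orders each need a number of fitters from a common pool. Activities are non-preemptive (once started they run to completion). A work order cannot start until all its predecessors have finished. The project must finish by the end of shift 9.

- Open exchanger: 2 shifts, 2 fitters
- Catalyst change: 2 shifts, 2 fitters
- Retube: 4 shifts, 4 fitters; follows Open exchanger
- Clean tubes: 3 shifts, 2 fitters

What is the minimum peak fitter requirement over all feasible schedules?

Early-start (Open exchanger@1, Catalyst change@1, Retube@3, Clean tubes@1) gives peak 6: s1:6  s2:6  s3:6  s4:4  s5:4  s6:4  s7:0  s8:0  s9:0.
Shift Clean tubes→7.
Schedule Open exchanger@1, Catalyst change@1, Retube@3, Clean tubes@7: s1:4  s2:4  s3:4  s4:4  s5:4  s6:4  s7:2  s8:2  s9:2 — peak 4.
Total fitter-shifts = 30 over 9 shifts ⇒ peak ≥ ⌈30/9⌉ = 4, so 4 is optimal.

4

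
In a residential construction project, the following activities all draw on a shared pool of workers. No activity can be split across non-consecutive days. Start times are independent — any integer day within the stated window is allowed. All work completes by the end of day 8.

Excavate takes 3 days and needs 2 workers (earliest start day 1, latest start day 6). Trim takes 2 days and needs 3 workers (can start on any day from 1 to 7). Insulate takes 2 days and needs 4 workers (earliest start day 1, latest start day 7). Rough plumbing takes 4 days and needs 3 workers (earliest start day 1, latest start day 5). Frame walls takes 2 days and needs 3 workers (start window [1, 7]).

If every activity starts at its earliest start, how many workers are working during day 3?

5

At early start, day 3 has: Excavate, Rough plumbing.
Demand: 2 + 3 = 5.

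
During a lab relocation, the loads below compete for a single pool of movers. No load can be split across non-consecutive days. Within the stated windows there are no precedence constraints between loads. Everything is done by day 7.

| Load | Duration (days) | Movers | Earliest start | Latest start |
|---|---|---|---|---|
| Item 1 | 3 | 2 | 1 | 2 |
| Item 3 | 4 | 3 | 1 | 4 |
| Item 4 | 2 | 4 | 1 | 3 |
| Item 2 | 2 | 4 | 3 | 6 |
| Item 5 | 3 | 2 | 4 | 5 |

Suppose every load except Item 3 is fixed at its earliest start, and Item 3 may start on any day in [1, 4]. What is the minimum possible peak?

Item 3@1: d1:9  d2:9  d3:9  d4:9  d5:2  d6:2  d7:0 → peak 9
Item 3@2: d1:6  d2:9  d3:9  d4:9  d5:5  d6:2  d7:0 → peak 9
Item 3@3: d1:6  d2:6  d3:9  d4:9  d5:5  d6:5  d7:0 → peak 9
Item 3@4: d1:6  d2:6  d3:6  d4:9  d5:5  d6:5  d7:3 → peak 9
Best is Item 3@1, peak 9.

9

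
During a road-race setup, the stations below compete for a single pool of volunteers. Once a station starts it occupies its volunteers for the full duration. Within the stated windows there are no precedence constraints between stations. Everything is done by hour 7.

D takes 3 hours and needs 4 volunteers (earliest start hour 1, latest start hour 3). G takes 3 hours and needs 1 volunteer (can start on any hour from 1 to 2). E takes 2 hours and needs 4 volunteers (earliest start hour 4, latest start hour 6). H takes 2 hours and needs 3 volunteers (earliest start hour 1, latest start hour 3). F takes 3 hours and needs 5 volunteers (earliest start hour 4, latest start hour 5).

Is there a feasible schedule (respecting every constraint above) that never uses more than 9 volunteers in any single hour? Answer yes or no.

Schedule D@1, G@1, E@4, H@1, F@4: h1:8  h2:8  h3:5  h4:9  h5:9  h6:5  h7:0 — peak 9 ≤ 9.

yes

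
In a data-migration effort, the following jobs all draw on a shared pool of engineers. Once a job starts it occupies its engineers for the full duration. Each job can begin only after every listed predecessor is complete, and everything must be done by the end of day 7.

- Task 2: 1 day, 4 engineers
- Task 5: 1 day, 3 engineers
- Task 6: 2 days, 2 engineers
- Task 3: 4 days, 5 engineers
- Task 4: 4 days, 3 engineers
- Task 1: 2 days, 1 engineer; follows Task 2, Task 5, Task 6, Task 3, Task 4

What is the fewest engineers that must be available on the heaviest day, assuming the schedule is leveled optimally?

Early-start (Task 2@1, Task 5@1, Task 6@1, Task 3@1, Task 4@1, Task 1@5) gives peak 17: d1:17  d2:10  d3:8  d4:8  d5:1  d6:1  d7:0.
Shift Task 3→2, Task 4→2, Task 1→6.
Schedule Task 2@1, Task 5@1, Task 6@1, Task 3@2, Task 4@2, Task 1@6: d1:9  d2:10  d3:8  d4:8  d5:8  d6:1  d7:1 — peak 10.

10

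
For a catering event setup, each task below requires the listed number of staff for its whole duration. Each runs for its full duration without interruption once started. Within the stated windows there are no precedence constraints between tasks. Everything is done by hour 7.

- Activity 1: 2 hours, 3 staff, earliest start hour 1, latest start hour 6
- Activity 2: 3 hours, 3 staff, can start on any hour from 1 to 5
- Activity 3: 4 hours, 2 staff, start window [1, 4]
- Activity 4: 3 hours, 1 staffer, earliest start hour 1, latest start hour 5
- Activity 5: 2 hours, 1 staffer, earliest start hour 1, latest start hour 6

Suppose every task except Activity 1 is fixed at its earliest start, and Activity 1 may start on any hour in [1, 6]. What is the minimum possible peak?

Activity 1@1: h1:10  h2:10  h3:6  h4:2  h5:0  h6:0  h7:0 → peak 10
Activity 1@2: h1:7  h2:10  h3:9  h4:2  h5:0  h6:0  h7:0 → peak 10
Activity 1@3: h1:7  h2:7  h3:9  h4:5  h5:0  h6:0  h7:0 → peak 9
Activity 1@4: h1:7  h2:7  h3:6  h4:5  h5:3  h6:0  h7:0 → peak 7
Activity 1@5: h1:7  h2:7  h3:6  h4:2  h5:3  h6:3  h7:0 → peak 7
Activity 1@6: h1:7  h2:7  h3:6  h4:2  h5:0  h6:3  h7:3 → peak 7
Best is Activity 1@4, peak 7.

7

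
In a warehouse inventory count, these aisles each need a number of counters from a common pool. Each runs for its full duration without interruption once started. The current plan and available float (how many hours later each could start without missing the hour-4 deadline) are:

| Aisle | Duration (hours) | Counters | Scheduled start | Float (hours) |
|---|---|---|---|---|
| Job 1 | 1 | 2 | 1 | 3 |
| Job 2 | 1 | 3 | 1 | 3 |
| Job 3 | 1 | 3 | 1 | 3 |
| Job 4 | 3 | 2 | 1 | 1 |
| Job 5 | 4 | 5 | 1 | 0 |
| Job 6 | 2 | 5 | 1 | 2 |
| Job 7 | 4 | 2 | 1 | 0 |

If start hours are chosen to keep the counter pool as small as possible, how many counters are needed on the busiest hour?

14

Early-start (Job 1@1, Job 2@1, Job 3@1, Job 4@1, Job 5@1, Job 6@1, Job 7@1) gives peak 22: h1:22  h2:14  h3:9  h4:7.
Shift Job 3→2, Job 6→3.
Schedule Job 1@1, Job 2@1, Job 3@2, Job 4@1, Job 5@1, Job 6@3, Job 7@1: h1:14  h2:12  h3:14  h4:12 — peak 14.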